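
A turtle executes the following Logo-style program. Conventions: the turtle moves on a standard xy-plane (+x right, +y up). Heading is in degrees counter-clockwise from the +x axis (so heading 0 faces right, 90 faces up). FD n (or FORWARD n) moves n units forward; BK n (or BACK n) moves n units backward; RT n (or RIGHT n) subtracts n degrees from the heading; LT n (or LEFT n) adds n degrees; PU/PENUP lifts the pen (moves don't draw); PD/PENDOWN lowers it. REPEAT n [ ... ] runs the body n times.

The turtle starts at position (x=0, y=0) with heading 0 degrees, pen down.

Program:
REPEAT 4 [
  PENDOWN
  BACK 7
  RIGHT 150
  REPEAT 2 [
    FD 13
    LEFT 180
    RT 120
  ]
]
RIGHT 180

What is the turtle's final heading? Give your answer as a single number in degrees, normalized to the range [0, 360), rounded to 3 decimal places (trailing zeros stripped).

Executing turtle program step by step:
Start: pos=(0,0), heading=0, pen down
REPEAT 4 [
  -- iteration 1/4 --
  PD: pen down
  BK 7: (0,0) -> (-7,0) [heading=0, draw]
  RT 150: heading 0 -> 210
  REPEAT 2 [
    -- iteration 1/2 --
    FD 13: (-7,0) -> (-18.258,-6.5) [heading=210, draw]
    LT 180: heading 210 -> 30
    RT 120: heading 30 -> 270
    -- iteration 2/2 --
    FD 13: (-18.258,-6.5) -> (-18.258,-19.5) [heading=270, draw]
    LT 180: heading 270 -> 90
    RT 120: heading 90 -> 330
  ]
  -- iteration 2/4 --
  PD: pen down
  BK 7: (-18.258,-19.5) -> (-24.321,-16) [heading=330, draw]
  RT 150: heading 330 -> 180
  REPEAT 2 [
    -- iteration 1/2 --
    FD 13: (-24.321,-16) -> (-37.321,-16) [heading=180, draw]
    LT 180: heading 180 -> 0
    RT 120: heading 0 -> 240
    -- iteration 2/2 --
    FD 13: (-37.321,-16) -> (-43.821,-27.258) [heading=240, draw]
    LT 180: heading 240 -> 60
    RT 120: heading 60 -> 300
  ]
  -- iteration 3/4 --
  PD: pen down
  BK 7: (-43.821,-27.258) -> (-47.321,-21.196) [heading=300, draw]
  RT 150: heading 300 -> 150
  REPEAT 2 [
    -- iteration 1/2 --
    FD 13: (-47.321,-21.196) -> (-58.579,-14.696) [heading=150, draw]
    LT 180: heading 150 -> 330
    RT 120: heading 330 -> 210
    -- iteration 2/2 --
    FD 13: (-58.579,-14.696) -> (-69.837,-21.196) [heading=210, draw]
    LT 180: heading 210 -> 30
    RT 120: heading 30 -> 270
  ]
  -- iteration 4/4 --
  PD: pen down
  BK 7: (-69.837,-21.196) -> (-69.837,-14.196) [heading=270, draw]
  RT 150: heading 270 -> 120
  REPEAT 2 [
    -- iteration 1/2 --
    FD 13: (-69.837,-14.196) -> (-76.337,-2.938) [heading=120, draw]
    LT 180: heading 120 -> 300
    RT 120: heading 300 -> 180
    -- iteration 2/2 --
    FD 13: (-76.337,-2.938) -> (-89.337,-2.938) [heading=180, draw]
    LT 180: heading 180 -> 0
    RT 120: heading 0 -> 240
  ]
]
RT 180: heading 240 -> 60
Final: pos=(-89.337,-2.938), heading=60, 12 segment(s) drawn

Answer: 60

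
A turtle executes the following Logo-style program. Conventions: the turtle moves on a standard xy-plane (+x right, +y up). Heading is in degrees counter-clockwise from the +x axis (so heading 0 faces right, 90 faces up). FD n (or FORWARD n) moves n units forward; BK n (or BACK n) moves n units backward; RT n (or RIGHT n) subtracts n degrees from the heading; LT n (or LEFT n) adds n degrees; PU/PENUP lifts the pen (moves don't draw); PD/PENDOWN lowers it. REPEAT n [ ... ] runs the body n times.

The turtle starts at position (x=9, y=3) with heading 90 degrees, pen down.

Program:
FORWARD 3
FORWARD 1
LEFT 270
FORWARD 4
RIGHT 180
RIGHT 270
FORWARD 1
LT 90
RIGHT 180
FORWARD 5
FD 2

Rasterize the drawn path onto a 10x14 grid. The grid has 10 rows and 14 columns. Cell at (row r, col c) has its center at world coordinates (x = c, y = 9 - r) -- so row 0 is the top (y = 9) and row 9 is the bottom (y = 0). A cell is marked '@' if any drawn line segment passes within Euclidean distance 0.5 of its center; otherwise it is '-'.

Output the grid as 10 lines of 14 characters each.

Answer: --------------
--------------
---------@@@@@
------@@@@@@@@
---------@----
---------@----
---------@----
--------------
--------------
--------------

Derivation:
Segment 0: (9,3) -> (9,6)
Segment 1: (9,6) -> (9,7)
Segment 2: (9,7) -> (13,7)
Segment 3: (13,7) -> (13,6)
Segment 4: (13,6) -> (8,6)
Segment 5: (8,6) -> (6,6)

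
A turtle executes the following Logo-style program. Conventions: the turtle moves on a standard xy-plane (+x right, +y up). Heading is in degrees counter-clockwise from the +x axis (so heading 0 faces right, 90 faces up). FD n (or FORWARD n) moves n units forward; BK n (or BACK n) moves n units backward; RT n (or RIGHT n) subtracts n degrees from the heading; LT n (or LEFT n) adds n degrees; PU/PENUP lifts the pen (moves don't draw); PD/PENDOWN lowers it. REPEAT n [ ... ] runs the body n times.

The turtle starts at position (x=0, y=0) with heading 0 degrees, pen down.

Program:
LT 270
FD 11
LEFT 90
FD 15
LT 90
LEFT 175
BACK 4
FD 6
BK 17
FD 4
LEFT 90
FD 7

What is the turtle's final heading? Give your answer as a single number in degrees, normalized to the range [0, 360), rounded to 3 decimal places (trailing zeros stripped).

Executing turtle program step by step:
Start: pos=(0,0), heading=0, pen down
LT 270: heading 0 -> 270
FD 11: (0,0) -> (0,-11) [heading=270, draw]
LT 90: heading 270 -> 0
FD 15: (0,-11) -> (15,-11) [heading=0, draw]
LT 90: heading 0 -> 90
LT 175: heading 90 -> 265
BK 4: (15,-11) -> (15.349,-7.015) [heading=265, draw]
FD 6: (15.349,-7.015) -> (14.826,-12.992) [heading=265, draw]
BK 17: (14.826,-12.992) -> (16.307,3.943) [heading=265, draw]
FD 4: (16.307,3.943) -> (15.959,-0.042) [heading=265, draw]
LT 90: heading 265 -> 355
FD 7: (15.959,-0.042) -> (22.932,-0.652) [heading=355, draw]
Final: pos=(22.932,-0.652), heading=355, 7 segment(s) drawn

Answer: 355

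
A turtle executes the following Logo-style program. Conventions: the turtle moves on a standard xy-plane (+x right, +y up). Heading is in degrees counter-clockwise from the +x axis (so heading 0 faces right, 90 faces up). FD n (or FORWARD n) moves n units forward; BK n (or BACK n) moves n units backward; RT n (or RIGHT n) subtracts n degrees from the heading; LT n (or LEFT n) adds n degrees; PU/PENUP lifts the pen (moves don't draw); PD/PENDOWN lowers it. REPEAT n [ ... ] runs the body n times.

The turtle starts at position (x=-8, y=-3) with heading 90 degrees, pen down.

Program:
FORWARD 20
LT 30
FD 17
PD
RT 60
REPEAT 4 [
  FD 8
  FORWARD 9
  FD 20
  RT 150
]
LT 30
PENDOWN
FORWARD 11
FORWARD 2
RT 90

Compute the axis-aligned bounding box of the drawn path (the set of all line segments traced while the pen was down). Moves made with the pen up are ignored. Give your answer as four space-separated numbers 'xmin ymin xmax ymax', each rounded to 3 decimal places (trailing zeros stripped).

Answer: -16.5 -3 15.543 63.765

Derivation:
Executing turtle program step by step:
Start: pos=(-8,-3), heading=90, pen down
FD 20: (-8,-3) -> (-8,17) [heading=90, draw]
LT 30: heading 90 -> 120
FD 17: (-8,17) -> (-16.5,31.722) [heading=120, draw]
PD: pen down
RT 60: heading 120 -> 60
REPEAT 4 [
  -- iteration 1/4 --
  FD 8: (-16.5,31.722) -> (-12.5,38.651) [heading=60, draw]
  FD 9: (-12.5,38.651) -> (-8,46.445) [heading=60, draw]
  FD 20: (-8,46.445) -> (2,63.765) [heading=60, draw]
  RT 150: heading 60 -> 270
  -- iteration 2/4 --
  FD 8: (2,63.765) -> (2,55.765) [heading=270, draw]
  FD 9: (2,55.765) -> (2,46.765) [heading=270, draw]
  FD 20: (2,46.765) -> (2,26.765) [heading=270, draw]
  RT 150: heading 270 -> 120
  -- iteration 3/4 --
  FD 8: (2,26.765) -> (-2,33.694) [heading=120, draw]
  FD 9: (-2,33.694) -> (-6.5,41.488) [heading=120, draw]
  FD 20: (-6.5,41.488) -> (-16.5,58.808) [heading=120, draw]
  RT 150: heading 120 -> 330
  -- iteration 4/4 --
  FD 8: (-16.5,58.808) -> (-9.572,54.808) [heading=330, draw]
  FD 9: (-9.572,54.808) -> (-1.778,50.308) [heading=330, draw]
  FD 20: (-1.778,50.308) -> (15.543,40.308) [heading=330, draw]
  RT 150: heading 330 -> 180
]
LT 30: heading 180 -> 210
PD: pen down
FD 11: (15.543,40.308) -> (6.017,34.808) [heading=210, draw]
FD 2: (6.017,34.808) -> (4.285,33.808) [heading=210, draw]
RT 90: heading 210 -> 120
Final: pos=(4.285,33.808), heading=120, 16 segment(s) drawn

Segment endpoints: x in {-16.5, -16.5, -12.5, -9.572, -8, -8, -8, -6.5, -2, -1.778, 2, 2, 2, 2, 4.285, 6.017, 15.543}, y in {-3, 17, 26.765, 31.722, 33.694, 33.808, 34.808, 38.651, 40.308, 41.488, 46.445, 46.765, 50.308, 54.808, 55.765, 58.808, 63.765}
xmin=-16.5, ymin=-3, xmax=15.543, ymax=63.765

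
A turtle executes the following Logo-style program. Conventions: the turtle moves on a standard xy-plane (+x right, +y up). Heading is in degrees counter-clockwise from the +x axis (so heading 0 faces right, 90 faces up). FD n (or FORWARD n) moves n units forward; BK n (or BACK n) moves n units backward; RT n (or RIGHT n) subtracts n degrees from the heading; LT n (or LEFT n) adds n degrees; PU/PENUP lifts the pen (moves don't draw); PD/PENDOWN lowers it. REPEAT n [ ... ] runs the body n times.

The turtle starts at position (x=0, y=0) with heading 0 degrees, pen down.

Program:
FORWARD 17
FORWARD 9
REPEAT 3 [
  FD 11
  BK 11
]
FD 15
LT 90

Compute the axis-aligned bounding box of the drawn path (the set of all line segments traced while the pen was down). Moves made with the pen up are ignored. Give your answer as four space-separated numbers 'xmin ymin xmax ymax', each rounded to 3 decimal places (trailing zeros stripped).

Answer: 0 0 41 0

Derivation:
Executing turtle program step by step:
Start: pos=(0,0), heading=0, pen down
FD 17: (0,0) -> (17,0) [heading=0, draw]
FD 9: (17,0) -> (26,0) [heading=0, draw]
REPEAT 3 [
  -- iteration 1/3 --
  FD 11: (26,0) -> (37,0) [heading=0, draw]
  BK 11: (37,0) -> (26,0) [heading=0, draw]
  -- iteration 2/3 --
  FD 11: (26,0) -> (37,0) [heading=0, draw]
  BK 11: (37,0) -> (26,0) [heading=0, draw]
  -- iteration 3/3 --
  FD 11: (26,0) -> (37,0) [heading=0, draw]
  BK 11: (37,0) -> (26,0) [heading=0, draw]
]
FD 15: (26,0) -> (41,0) [heading=0, draw]
LT 90: heading 0 -> 90
Final: pos=(41,0), heading=90, 9 segment(s) drawn

Segment endpoints: x in {0, 17, 26, 37, 41}, y in {0}
xmin=0, ymin=0, xmax=41, ymax=0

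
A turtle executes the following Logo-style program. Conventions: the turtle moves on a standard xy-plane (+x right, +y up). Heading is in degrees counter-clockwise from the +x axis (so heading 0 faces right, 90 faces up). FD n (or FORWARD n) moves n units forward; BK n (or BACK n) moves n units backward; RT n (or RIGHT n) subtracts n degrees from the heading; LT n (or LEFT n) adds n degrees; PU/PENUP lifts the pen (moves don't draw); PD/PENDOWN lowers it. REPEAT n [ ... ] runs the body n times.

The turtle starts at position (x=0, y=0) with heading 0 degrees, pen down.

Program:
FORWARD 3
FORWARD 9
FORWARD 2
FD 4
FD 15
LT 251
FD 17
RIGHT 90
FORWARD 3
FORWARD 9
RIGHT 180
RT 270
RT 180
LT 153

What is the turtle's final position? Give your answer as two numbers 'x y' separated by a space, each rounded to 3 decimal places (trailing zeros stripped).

Executing turtle program step by step:
Start: pos=(0,0), heading=0, pen down
FD 3: (0,0) -> (3,0) [heading=0, draw]
FD 9: (3,0) -> (12,0) [heading=0, draw]
FD 2: (12,0) -> (14,0) [heading=0, draw]
FD 4: (14,0) -> (18,0) [heading=0, draw]
FD 15: (18,0) -> (33,0) [heading=0, draw]
LT 251: heading 0 -> 251
FD 17: (33,0) -> (27.465,-16.074) [heading=251, draw]
RT 90: heading 251 -> 161
FD 3: (27.465,-16.074) -> (24.629,-15.097) [heading=161, draw]
FD 9: (24.629,-15.097) -> (16.119,-12.167) [heading=161, draw]
RT 180: heading 161 -> 341
RT 270: heading 341 -> 71
RT 180: heading 71 -> 251
LT 153: heading 251 -> 44
Final: pos=(16.119,-12.167), heading=44, 8 segment(s) drawn

Answer: 16.119 -12.167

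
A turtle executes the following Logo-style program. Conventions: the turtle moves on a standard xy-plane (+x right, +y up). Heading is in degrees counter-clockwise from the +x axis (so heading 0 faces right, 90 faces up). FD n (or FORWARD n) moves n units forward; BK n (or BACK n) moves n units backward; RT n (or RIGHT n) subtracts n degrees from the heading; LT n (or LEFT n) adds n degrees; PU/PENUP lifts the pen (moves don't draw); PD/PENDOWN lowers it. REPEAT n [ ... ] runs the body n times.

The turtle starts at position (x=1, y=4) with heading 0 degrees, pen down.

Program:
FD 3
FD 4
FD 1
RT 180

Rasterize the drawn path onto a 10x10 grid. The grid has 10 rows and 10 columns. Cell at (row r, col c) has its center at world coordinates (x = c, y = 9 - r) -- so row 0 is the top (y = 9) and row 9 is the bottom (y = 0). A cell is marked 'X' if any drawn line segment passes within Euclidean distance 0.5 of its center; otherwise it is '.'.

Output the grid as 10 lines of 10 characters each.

Segment 0: (1,4) -> (4,4)
Segment 1: (4,4) -> (8,4)
Segment 2: (8,4) -> (9,4)

Answer: ..........
..........
..........
..........
..........
.XXXXXXXXX
..........
..........
..........
..........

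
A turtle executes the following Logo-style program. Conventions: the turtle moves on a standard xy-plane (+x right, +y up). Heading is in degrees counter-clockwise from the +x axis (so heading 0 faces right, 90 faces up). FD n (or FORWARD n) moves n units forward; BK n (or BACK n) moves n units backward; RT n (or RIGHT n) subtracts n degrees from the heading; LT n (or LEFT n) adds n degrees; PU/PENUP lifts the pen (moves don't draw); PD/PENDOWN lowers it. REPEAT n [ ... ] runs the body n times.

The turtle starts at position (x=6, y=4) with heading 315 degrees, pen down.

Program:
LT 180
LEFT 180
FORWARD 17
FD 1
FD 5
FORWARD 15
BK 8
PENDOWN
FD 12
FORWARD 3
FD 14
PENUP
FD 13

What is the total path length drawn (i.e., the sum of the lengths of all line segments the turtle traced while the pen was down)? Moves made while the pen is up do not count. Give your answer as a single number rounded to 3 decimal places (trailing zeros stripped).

Answer: 75

Derivation:
Executing turtle program step by step:
Start: pos=(6,4), heading=315, pen down
LT 180: heading 315 -> 135
LT 180: heading 135 -> 315
FD 17: (6,4) -> (18.021,-8.021) [heading=315, draw]
FD 1: (18.021,-8.021) -> (18.728,-8.728) [heading=315, draw]
FD 5: (18.728,-8.728) -> (22.263,-12.263) [heading=315, draw]
FD 15: (22.263,-12.263) -> (32.87,-22.87) [heading=315, draw]
BK 8: (32.87,-22.87) -> (27.213,-17.213) [heading=315, draw]
PD: pen down
FD 12: (27.213,-17.213) -> (35.698,-25.698) [heading=315, draw]
FD 3: (35.698,-25.698) -> (37.82,-27.82) [heading=315, draw]
FD 14: (37.82,-27.82) -> (47.719,-37.719) [heading=315, draw]
PU: pen up
FD 13: (47.719,-37.719) -> (56.912,-46.912) [heading=315, move]
Final: pos=(56.912,-46.912), heading=315, 8 segment(s) drawn

Segment lengths:
  seg 1: (6,4) -> (18.021,-8.021), length = 17
  seg 2: (18.021,-8.021) -> (18.728,-8.728), length = 1
  seg 3: (18.728,-8.728) -> (22.263,-12.263), length = 5
  seg 4: (22.263,-12.263) -> (32.87,-22.87), length = 15
  seg 5: (32.87,-22.87) -> (27.213,-17.213), length = 8
  seg 6: (27.213,-17.213) -> (35.698,-25.698), length = 12
  seg 7: (35.698,-25.698) -> (37.82,-27.82), length = 3
  seg 8: (37.82,-27.82) -> (47.719,-37.719), length = 14
Total = 75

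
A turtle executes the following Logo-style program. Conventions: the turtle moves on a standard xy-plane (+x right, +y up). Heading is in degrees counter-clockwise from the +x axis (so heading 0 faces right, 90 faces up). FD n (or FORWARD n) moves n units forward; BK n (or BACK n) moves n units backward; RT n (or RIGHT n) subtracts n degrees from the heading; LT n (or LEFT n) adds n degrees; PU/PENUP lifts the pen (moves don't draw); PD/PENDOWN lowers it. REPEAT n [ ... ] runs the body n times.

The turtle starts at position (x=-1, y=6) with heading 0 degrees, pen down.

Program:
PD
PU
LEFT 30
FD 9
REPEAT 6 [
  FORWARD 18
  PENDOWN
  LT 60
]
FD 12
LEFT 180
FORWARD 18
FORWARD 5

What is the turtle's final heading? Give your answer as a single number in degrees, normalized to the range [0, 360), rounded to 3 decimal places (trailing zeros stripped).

Answer: 210

Derivation:
Executing turtle program step by step:
Start: pos=(-1,6), heading=0, pen down
PD: pen down
PU: pen up
LT 30: heading 0 -> 30
FD 9: (-1,6) -> (6.794,10.5) [heading=30, move]
REPEAT 6 [
  -- iteration 1/6 --
  FD 18: (6.794,10.5) -> (22.383,19.5) [heading=30, move]
  PD: pen down
  LT 60: heading 30 -> 90
  -- iteration 2/6 --
  FD 18: (22.383,19.5) -> (22.383,37.5) [heading=90, draw]
  PD: pen down
  LT 60: heading 90 -> 150
  -- iteration 3/6 --
  FD 18: (22.383,37.5) -> (6.794,46.5) [heading=150, draw]
  PD: pen down
  LT 60: heading 150 -> 210
  -- iteration 4/6 --
  FD 18: (6.794,46.5) -> (-8.794,37.5) [heading=210, draw]
  PD: pen down
  LT 60: heading 210 -> 270
  -- iteration 5/6 --
  FD 18: (-8.794,37.5) -> (-8.794,19.5) [heading=270, draw]
  PD: pen down
  LT 60: heading 270 -> 330
  -- iteration 6/6 --
  FD 18: (-8.794,19.5) -> (6.794,10.5) [heading=330, draw]
  PD: pen down
  LT 60: heading 330 -> 30
]
FD 12: (6.794,10.5) -> (17.187,16.5) [heading=30, draw]
LT 180: heading 30 -> 210
FD 18: (17.187,16.5) -> (1.598,7.5) [heading=210, draw]
FD 5: (1.598,7.5) -> (-2.732,5) [heading=210, draw]
Final: pos=(-2.732,5), heading=210, 8 segment(s) drawn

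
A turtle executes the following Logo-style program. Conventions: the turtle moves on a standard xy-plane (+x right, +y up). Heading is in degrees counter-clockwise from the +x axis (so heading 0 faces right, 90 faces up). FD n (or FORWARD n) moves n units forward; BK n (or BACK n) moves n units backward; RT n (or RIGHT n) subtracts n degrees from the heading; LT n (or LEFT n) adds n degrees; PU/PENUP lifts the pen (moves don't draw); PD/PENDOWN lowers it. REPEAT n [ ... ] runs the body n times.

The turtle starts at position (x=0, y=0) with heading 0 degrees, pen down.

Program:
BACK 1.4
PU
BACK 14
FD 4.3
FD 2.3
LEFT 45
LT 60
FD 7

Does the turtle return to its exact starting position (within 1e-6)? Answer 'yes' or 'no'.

Executing turtle program step by step:
Start: pos=(0,0), heading=0, pen down
BK 1.4: (0,0) -> (-1.4,0) [heading=0, draw]
PU: pen up
BK 14: (-1.4,0) -> (-15.4,0) [heading=0, move]
FD 4.3: (-15.4,0) -> (-11.1,0) [heading=0, move]
FD 2.3: (-11.1,0) -> (-8.8,0) [heading=0, move]
LT 45: heading 0 -> 45
LT 60: heading 45 -> 105
FD 7: (-8.8,0) -> (-10.612,6.761) [heading=105, move]
Final: pos=(-10.612,6.761), heading=105, 1 segment(s) drawn

Start position: (0, 0)
Final position: (-10.612, 6.761)
Distance = 12.583; >= 1e-6 -> NOT closed

Answer: no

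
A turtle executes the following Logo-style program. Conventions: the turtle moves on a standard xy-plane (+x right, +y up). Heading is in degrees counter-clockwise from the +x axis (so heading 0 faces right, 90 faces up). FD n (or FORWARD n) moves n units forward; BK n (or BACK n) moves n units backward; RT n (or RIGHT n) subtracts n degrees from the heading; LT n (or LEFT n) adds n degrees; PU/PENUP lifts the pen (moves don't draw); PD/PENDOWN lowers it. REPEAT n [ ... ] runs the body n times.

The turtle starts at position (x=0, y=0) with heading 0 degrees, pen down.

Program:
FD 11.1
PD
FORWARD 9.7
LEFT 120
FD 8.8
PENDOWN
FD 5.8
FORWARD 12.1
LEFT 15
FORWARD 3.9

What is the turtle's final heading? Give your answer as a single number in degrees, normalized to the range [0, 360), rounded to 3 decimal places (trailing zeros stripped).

Answer: 135

Derivation:
Executing turtle program step by step:
Start: pos=(0,0), heading=0, pen down
FD 11.1: (0,0) -> (11.1,0) [heading=0, draw]
PD: pen down
FD 9.7: (11.1,0) -> (20.8,0) [heading=0, draw]
LT 120: heading 0 -> 120
FD 8.8: (20.8,0) -> (16.4,7.621) [heading=120, draw]
PD: pen down
FD 5.8: (16.4,7.621) -> (13.5,12.644) [heading=120, draw]
FD 12.1: (13.5,12.644) -> (7.45,23.123) [heading=120, draw]
LT 15: heading 120 -> 135
FD 3.9: (7.45,23.123) -> (4.692,25.881) [heading=135, draw]
Final: pos=(4.692,25.881), heading=135, 6 segment(s) drawn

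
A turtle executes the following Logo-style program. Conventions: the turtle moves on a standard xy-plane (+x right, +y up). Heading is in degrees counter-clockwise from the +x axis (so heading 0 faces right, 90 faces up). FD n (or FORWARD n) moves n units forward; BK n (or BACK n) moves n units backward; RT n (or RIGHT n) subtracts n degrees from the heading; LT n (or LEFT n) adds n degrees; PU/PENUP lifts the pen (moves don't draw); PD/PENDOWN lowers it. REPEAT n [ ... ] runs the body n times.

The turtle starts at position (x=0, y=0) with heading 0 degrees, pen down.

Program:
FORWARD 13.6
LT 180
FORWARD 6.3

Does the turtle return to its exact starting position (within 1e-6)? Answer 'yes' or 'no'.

Answer: no

Derivation:
Executing turtle program step by step:
Start: pos=(0,0), heading=0, pen down
FD 13.6: (0,0) -> (13.6,0) [heading=0, draw]
LT 180: heading 0 -> 180
FD 6.3: (13.6,0) -> (7.3,0) [heading=180, draw]
Final: pos=(7.3,0), heading=180, 2 segment(s) drawn

Start position: (0, 0)
Final position: (7.3, 0)
Distance = 7.3; >= 1e-6 -> NOT closed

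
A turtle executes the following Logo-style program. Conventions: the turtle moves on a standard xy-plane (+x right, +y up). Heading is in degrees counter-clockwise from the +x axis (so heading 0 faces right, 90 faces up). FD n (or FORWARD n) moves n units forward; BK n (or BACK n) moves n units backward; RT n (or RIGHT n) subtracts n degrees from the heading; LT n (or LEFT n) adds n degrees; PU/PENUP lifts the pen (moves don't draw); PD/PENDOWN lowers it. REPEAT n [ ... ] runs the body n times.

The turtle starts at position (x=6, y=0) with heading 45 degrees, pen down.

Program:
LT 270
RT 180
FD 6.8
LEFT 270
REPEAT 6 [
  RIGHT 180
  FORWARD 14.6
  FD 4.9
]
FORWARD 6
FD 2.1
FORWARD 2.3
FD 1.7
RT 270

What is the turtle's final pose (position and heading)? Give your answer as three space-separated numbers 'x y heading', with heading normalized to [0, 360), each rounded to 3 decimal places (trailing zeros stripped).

Answer: 9.748 13.364 135

Derivation:
Executing turtle program step by step:
Start: pos=(6,0), heading=45, pen down
LT 270: heading 45 -> 315
RT 180: heading 315 -> 135
FD 6.8: (6,0) -> (1.192,4.808) [heading=135, draw]
LT 270: heading 135 -> 45
REPEAT 6 [
  -- iteration 1/6 --
  RT 180: heading 45 -> 225
  FD 14.6: (1.192,4.808) -> (-9.132,-5.515) [heading=225, draw]
  FD 4.9: (-9.132,-5.515) -> (-12.597,-8.98) [heading=225, draw]
  -- iteration 2/6 --
  RT 180: heading 225 -> 45
  FD 14.6: (-12.597,-8.98) -> (-2.273,1.344) [heading=45, draw]
  FD 4.9: (-2.273,1.344) -> (1.192,4.808) [heading=45, draw]
  -- iteration 3/6 --
  RT 180: heading 45 -> 225
  FD 14.6: (1.192,4.808) -> (-9.132,-5.515) [heading=225, draw]
  FD 4.9: (-9.132,-5.515) -> (-12.597,-8.98) [heading=225, draw]
  -- iteration 4/6 --
  RT 180: heading 225 -> 45
  FD 14.6: (-12.597,-8.98) -> (-2.273,1.344) [heading=45, draw]
  FD 4.9: (-2.273,1.344) -> (1.192,4.808) [heading=45, draw]
  -- iteration 5/6 --
  RT 180: heading 45 -> 225
  FD 14.6: (1.192,4.808) -> (-9.132,-5.515) [heading=225, draw]
  FD 4.9: (-9.132,-5.515) -> (-12.597,-8.98) [heading=225, draw]
  -- iteration 6/6 --
  RT 180: heading 225 -> 45
  FD 14.6: (-12.597,-8.98) -> (-2.273,1.344) [heading=45, draw]
  FD 4.9: (-2.273,1.344) -> (1.192,4.808) [heading=45, draw]
]
FD 6: (1.192,4.808) -> (5.434,9.051) [heading=45, draw]
FD 2.1: (5.434,9.051) -> (6.919,10.536) [heading=45, draw]
FD 2.3: (6.919,10.536) -> (8.546,12.162) [heading=45, draw]
FD 1.7: (8.546,12.162) -> (9.748,13.364) [heading=45, draw]
RT 270: heading 45 -> 135
Final: pos=(9.748,13.364), heading=135, 17 segment(s) drawn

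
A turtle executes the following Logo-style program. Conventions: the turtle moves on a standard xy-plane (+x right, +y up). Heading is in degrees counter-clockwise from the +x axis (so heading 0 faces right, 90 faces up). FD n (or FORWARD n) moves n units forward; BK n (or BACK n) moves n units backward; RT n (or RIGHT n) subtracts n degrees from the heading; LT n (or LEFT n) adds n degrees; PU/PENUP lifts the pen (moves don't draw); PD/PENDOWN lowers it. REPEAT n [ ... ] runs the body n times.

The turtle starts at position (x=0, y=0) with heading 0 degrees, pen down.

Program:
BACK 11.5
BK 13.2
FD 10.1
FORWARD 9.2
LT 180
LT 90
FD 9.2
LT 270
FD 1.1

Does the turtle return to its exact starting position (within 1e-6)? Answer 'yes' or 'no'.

Answer: no

Derivation:
Executing turtle program step by step:
Start: pos=(0,0), heading=0, pen down
BK 11.5: (0,0) -> (-11.5,0) [heading=0, draw]
BK 13.2: (-11.5,0) -> (-24.7,0) [heading=0, draw]
FD 10.1: (-24.7,0) -> (-14.6,0) [heading=0, draw]
FD 9.2: (-14.6,0) -> (-5.4,0) [heading=0, draw]
LT 180: heading 0 -> 180
LT 90: heading 180 -> 270
FD 9.2: (-5.4,0) -> (-5.4,-9.2) [heading=270, draw]
LT 270: heading 270 -> 180
FD 1.1: (-5.4,-9.2) -> (-6.5,-9.2) [heading=180, draw]
Final: pos=(-6.5,-9.2), heading=180, 6 segment(s) drawn

Start position: (0, 0)
Final position: (-6.5, -9.2)
Distance = 11.265; >= 1e-6 -> NOT closed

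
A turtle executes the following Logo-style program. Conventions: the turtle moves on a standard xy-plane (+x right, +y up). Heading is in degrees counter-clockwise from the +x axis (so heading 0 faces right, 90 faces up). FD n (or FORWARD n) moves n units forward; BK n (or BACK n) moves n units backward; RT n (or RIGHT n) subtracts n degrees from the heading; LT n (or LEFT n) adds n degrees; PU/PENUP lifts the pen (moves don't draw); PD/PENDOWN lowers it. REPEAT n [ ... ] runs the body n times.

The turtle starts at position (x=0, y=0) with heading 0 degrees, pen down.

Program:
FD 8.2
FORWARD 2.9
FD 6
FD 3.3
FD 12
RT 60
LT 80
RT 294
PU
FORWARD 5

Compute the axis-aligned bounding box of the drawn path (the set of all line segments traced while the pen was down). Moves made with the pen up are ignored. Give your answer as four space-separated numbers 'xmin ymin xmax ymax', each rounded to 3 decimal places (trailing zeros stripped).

Answer: 0 0 32.4 0

Derivation:
Executing turtle program step by step:
Start: pos=(0,0), heading=0, pen down
FD 8.2: (0,0) -> (8.2,0) [heading=0, draw]
FD 2.9: (8.2,0) -> (11.1,0) [heading=0, draw]
FD 6: (11.1,0) -> (17.1,0) [heading=0, draw]
FD 3.3: (17.1,0) -> (20.4,0) [heading=0, draw]
FD 12: (20.4,0) -> (32.4,0) [heading=0, draw]
RT 60: heading 0 -> 300
LT 80: heading 300 -> 20
RT 294: heading 20 -> 86
PU: pen up
FD 5: (32.4,0) -> (32.749,4.988) [heading=86, move]
Final: pos=(32.749,4.988), heading=86, 5 segment(s) drawn

Segment endpoints: x in {0, 8.2, 11.1, 17.1, 20.4, 32.4}, y in {0}
xmin=0, ymin=0, xmax=32.4, ymax=0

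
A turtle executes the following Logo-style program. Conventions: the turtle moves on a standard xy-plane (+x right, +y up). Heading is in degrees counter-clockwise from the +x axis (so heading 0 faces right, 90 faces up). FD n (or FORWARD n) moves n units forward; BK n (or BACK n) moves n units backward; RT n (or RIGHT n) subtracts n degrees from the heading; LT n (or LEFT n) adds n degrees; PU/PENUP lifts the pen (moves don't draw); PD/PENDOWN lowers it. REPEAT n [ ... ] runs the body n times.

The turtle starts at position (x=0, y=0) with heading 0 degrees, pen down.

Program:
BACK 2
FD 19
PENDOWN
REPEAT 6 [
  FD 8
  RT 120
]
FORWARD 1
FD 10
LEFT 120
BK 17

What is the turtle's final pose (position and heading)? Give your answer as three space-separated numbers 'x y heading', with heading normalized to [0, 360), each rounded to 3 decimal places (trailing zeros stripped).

Answer: 36.5 -14.722 120

Derivation:
Executing turtle program step by step:
Start: pos=(0,0), heading=0, pen down
BK 2: (0,0) -> (-2,0) [heading=0, draw]
FD 19: (-2,0) -> (17,0) [heading=0, draw]
PD: pen down
REPEAT 6 [
  -- iteration 1/6 --
  FD 8: (17,0) -> (25,0) [heading=0, draw]
  RT 120: heading 0 -> 240
  -- iteration 2/6 --
  FD 8: (25,0) -> (21,-6.928) [heading=240, draw]
  RT 120: heading 240 -> 120
  -- iteration 3/6 --
  FD 8: (21,-6.928) -> (17,0) [heading=120, draw]
  RT 120: heading 120 -> 0
  -- iteration 4/6 --
  FD 8: (17,0) -> (25,0) [heading=0, draw]
  RT 120: heading 0 -> 240
  -- iteration 5/6 --
  FD 8: (25,0) -> (21,-6.928) [heading=240, draw]
  RT 120: heading 240 -> 120
  -- iteration 6/6 --
  FD 8: (21,-6.928) -> (17,0) [heading=120, draw]
  RT 120: heading 120 -> 0
]
FD 1: (17,0) -> (18,0) [heading=0, draw]
FD 10: (18,0) -> (28,0) [heading=0, draw]
LT 120: heading 0 -> 120
BK 17: (28,0) -> (36.5,-14.722) [heading=120, draw]
Final: pos=(36.5,-14.722), heading=120, 11 segment(s) drawn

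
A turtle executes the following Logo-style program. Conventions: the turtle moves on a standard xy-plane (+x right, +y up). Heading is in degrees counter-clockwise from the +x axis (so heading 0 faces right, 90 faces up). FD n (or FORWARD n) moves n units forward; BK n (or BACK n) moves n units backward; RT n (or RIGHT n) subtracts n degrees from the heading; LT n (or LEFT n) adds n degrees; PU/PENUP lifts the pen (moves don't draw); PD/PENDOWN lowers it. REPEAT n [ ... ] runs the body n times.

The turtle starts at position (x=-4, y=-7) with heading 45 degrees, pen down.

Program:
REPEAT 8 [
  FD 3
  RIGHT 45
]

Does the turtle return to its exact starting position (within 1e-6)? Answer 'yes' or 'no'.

Executing turtle program step by step:
Start: pos=(-4,-7), heading=45, pen down
REPEAT 8 [
  -- iteration 1/8 --
  FD 3: (-4,-7) -> (-1.879,-4.879) [heading=45, draw]
  RT 45: heading 45 -> 0
  -- iteration 2/8 --
  FD 3: (-1.879,-4.879) -> (1.121,-4.879) [heading=0, draw]
  RT 45: heading 0 -> 315
  -- iteration 3/8 --
  FD 3: (1.121,-4.879) -> (3.243,-7) [heading=315, draw]
  RT 45: heading 315 -> 270
  -- iteration 4/8 --
  FD 3: (3.243,-7) -> (3.243,-10) [heading=270, draw]
  RT 45: heading 270 -> 225
  -- iteration 5/8 --
  FD 3: (3.243,-10) -> (1.121,-12.121) [heading=225, draw]
  RT 45: heading 225 -> 180
  -- iteration 6/8 --
  FD 3: (1.121,-12.121) -> (-1.879,-12.121) [heading=180, draw]
  RT 45: heading 180 -> 135
  -- iteration 7/8 --
  FD 3: (-1.879,-12.121) -> (-4,-10) [heading=135, draw]
  RT 45: heading 135 -> 90
  -- iteration 8/8 --
  FD 3: (-4,-10) -> (-4,-7) [heading=90, draw]
  RT 45: heading 90 -> 45
]
Final: pos=(-4,-7), heading=45, 8 segment(s) drawn

Start position: (-4, -7)
Final position: (-4, -7)
Distance = 0; < 1e-6 -> CLOSED

Answer: yes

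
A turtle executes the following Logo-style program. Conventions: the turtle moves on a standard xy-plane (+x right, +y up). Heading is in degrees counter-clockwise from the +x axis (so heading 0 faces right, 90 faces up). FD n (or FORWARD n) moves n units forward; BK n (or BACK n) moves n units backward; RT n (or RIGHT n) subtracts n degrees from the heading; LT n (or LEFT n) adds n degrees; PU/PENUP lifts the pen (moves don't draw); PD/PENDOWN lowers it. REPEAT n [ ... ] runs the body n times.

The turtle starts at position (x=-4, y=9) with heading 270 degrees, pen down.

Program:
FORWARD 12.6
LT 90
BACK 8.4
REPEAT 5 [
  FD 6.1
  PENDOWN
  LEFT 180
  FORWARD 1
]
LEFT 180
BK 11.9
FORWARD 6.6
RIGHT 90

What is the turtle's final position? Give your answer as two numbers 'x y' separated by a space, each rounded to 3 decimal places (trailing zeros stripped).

Answer: -12.6 -3.6

Derivation:
Executing turtle program step by step:
Start: pos=(-4,9), heading=270, pen down
FD 12.6: (-4,9) -> (-4,-3.6) [heading=270, draw]
LT 90: heading 270 -> 0
BK 8.4: (-4,-3.6) -> (-12.4,-3.6) [heading=0, draw]
REPEAT 5 [
  -- iteration 1/5 --
  FD 6.1: (-12.4,-3.6) -> (-6.3,-3.6) [heading=0, draw]
  PD: pen down
  LT 180: heading 0 -> 180
  FD 1: (-6.3,-3.6) -> (-7.3,-3.6) [heading=180, draw]
  -- iteration 2/5 --
  FD 6.1: (-7.3,-3.6) -> (-13.4,-3.6) [heading=180, draw]
  PD: pen down
  LT 180: heading 180 -> 0
  FD 1: (-13.4,-3.6) -> (-12.4,-3.6) [heading=0, draw]
  -- iteration 3/5 --
  FD 6.1: (-12.4,-3.6) -> (-6.3,-3.6) [heading=0, draw]
  PD: pen down
  LT 180: heading 0 -> 180
  FD 1: (-6.3,-3.6) -> (-7.3,-3.6) [heading=180, draw]
  -- iteration 4/5 --
  FD 6.1: (-7.3,-3.6) -> (-13.4,-3.6) [heading=180, draw]
  PD: pen down
  LT 180: heading 180 -> 0
  FD 1: (-13.4,-3.6) -> (-12.4,-3.6) [heading=0, draw]
  -- iteration 5/5 --
  FD 6.1: (-12.4,-3.6) -> (-6.3,-3.6) [heading=0, draw]
  PD: pen down
  LT 180: heading 0 -> 180
  FD 1: (-6.3,-3.6) -> (-7.3,-3.6) [heading=180, draw]
]
LT 180: heading 180 -> 0
BK 11.9: (-7.3,-3.6) -> (-19.2,-3.6) [heading=0, draw]
FD 6.6: (-19.2,-3.6) -> (-12.6,-3.6) [heading=0, draw]
RT 90: heading 0 -> 270
Final: pos=(-12.6,-3.6), heading=270, 14 segment(s) drawn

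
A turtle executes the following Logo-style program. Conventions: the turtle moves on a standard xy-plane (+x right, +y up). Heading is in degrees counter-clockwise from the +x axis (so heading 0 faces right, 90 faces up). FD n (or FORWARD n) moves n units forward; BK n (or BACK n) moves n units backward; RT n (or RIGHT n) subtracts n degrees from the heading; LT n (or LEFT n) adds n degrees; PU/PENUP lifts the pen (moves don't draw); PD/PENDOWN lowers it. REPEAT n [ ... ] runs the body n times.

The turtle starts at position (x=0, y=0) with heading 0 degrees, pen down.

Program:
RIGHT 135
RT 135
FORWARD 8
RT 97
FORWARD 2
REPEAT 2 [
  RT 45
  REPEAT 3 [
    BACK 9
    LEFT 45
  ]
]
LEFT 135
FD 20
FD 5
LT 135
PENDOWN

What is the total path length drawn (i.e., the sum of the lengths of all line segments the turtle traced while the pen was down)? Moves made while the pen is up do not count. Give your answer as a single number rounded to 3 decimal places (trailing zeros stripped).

Executing turtle program step by step:
Start: pos=(0,0), heading=0, pen down
RT 135: heading 0 -> 225
RT 135: heading 225 -> 90
FD 8: (0,0) -> (0,8) [heading=90, draw]
RT 97: heading 90 -> 353
FD 2: (0,8) -> (1.985,7.756) [heading=353, draw]
REPEAT 2 [
  -- iteration 1/2 --
  RT 45: heading 353 -> 308
  REPEAT 3 [
    -- iteration 1/3 --
    BK 9: (1.985,7.756) -> (-3.556,14.848) [heading=308, draw]
    LT 45: heading 308 -> 353
    -- iteration 2/3 --
    BK 9: (-3.556,14.848) -> (-12.489,15.945) [heading=353, draw]
    LT 45: heading 353 -> 38
    -- iteration 3/3 --
    BK 9: (-12.489,15.945) -> (-19.581,10.404) [heading=38, draw]
    LT 45: heading 38 -> 83
  ]
  -- iteration 2/2 --
  RT 45: heading 83 -> 38
  REPEAT 3 [
    -- iteration 1/3 --
    BK 9: (-19.581,10.404) -> (-26.673,4.863) [heading=38, draw]
    LT 45: heading 38 -> 83
    -- iteration 2/3 --
    BK 9: (-26.673,4.863) -> (-27.77,-4.07) [heading=83, draw]
    LT 45: heading 83 -> 128
    -- iteration 3/3 --
    BK 9: (-27.77,-4.07) -> (-22.229,-11.162) [heading=128, draw]
    LT 45: heading 128 -> 173
  ]
]
LT 135: heading 173 -> 308
FD 20: (-22.229,-11.162) -> (-9.916,-26.922) [heading=308, draw]
FD 5: (-9.916,-26.922) -> (-6.837,-30.862) [heading=308, draw]
LT 135: heading 308 -> 83
PD: pen down
Final: pos=(-6.837,-30.862), heading=83, 10 segment(s) drawn

Segment lengths:
  seg 1: (0,0) -> (0,8), length = 8
  seg 2: (0,8) -> (1.985,7.756), length = 2
  seg 3: (1.985,7.756) -> (-3.556,14.848), length = 9
  seg 4: (-3.556,14.848) -> (-12.489,15.945), length = 9
  seg 5: (-12.489,15.945) -> (-19.581,10.404), length = 9
  seg 6: (-19.581,10.404) -> (-26.673,4.863), length = 9
  seg 7: (-26.673,4.863) -> (-27.77,-4.07), length = 9
  seg 8: (-27.77,-4.07) -> (-22.229,-11.162), length = 9
  seg 9: (-22.229,-11.162) -> (-9.916,-26.922), length = 20
  seg 10: (-9.916,-26.922) -> (-6.837,-30.862), length = 5
Total = 89

Answer: 89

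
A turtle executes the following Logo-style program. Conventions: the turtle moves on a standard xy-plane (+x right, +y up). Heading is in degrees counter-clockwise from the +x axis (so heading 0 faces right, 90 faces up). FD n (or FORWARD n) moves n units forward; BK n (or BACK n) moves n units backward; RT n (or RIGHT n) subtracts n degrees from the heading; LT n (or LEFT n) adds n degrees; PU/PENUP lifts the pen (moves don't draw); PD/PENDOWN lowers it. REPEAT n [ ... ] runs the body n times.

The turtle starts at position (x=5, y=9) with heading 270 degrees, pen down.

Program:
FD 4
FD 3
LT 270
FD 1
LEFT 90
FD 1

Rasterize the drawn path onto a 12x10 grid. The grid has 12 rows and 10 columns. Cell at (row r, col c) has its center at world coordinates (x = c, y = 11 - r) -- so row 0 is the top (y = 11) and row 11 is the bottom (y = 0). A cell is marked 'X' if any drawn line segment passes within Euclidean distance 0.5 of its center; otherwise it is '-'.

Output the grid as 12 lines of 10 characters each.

Segment 0: (5,9) -> (5,5)
Segment 1: (5,5) -> (5,2)
Segment 2: (5,2) -> (4,2)
Segment 3: (4,2) -> (4,1)

Answer: ----------
----------
-----X----
-----X----
-----X----
-----X----
-----X----
-----X----
-----X----
----XX----
----X-----
----------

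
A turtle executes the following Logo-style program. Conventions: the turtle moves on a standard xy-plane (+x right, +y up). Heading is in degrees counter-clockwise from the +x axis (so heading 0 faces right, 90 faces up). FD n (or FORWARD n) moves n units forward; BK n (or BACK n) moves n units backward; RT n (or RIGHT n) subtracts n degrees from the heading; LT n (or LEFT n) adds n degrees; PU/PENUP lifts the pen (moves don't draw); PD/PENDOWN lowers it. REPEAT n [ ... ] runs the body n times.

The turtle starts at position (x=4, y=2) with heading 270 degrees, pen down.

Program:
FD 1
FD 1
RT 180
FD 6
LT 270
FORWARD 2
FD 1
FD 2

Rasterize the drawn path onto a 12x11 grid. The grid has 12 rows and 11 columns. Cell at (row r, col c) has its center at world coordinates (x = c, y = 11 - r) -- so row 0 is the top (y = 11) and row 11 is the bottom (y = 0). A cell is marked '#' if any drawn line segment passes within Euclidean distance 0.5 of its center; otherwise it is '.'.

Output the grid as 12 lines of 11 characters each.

Segment 0: (4,2) -> (4,1)
Segment 1: (4,1) -> (4,0)
Segment 2: (4,0) -> (4,6)
Segment 3: (4,6) -> (6,6)
Segment 4: (6,6) -> (7,6)
Segment 5: (7,6) -> (9,6)

Answer: ...........
...........
...........
...........
...........
....######.
....#......
....#......
....#......
....#......
....#......
....#......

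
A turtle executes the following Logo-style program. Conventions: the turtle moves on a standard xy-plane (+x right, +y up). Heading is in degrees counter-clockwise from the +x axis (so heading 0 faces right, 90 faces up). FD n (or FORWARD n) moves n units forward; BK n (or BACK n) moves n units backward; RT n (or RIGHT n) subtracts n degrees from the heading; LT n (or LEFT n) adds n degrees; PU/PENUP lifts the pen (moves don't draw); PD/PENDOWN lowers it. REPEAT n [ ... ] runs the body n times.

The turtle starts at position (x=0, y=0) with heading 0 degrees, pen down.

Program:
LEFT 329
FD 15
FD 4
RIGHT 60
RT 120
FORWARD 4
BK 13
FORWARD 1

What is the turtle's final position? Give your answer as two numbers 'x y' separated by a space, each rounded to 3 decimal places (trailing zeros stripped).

Executing turtle program step by step:
Start: pos=(0,0), heading=0, pen down
LT 329: heading 0 -> 329
FD 15: (0,0) -> (12.858,-7.726) [heading=329, draw]
FD 4: (12.858,-7.726) -> (16.286,-9.786) [heading=329, draw]
RT 60: heading 329 -> 269
RT 120: heading 269 -> 149
FD 4: (16.286,-9.786) -> (12.858,-7.726) [heading=149, draw]
BK 13: (12.858,-7.726) -> (24.001,-14.421) [heading=149, draw]
FD 1: (24.001,-14.421) -> (23.144,-13.906) [heading=149, draw]
Final: pos=(23.144,-13.906), heading=149, 5 segment(s) drawn

Answer: 23.144 -13.906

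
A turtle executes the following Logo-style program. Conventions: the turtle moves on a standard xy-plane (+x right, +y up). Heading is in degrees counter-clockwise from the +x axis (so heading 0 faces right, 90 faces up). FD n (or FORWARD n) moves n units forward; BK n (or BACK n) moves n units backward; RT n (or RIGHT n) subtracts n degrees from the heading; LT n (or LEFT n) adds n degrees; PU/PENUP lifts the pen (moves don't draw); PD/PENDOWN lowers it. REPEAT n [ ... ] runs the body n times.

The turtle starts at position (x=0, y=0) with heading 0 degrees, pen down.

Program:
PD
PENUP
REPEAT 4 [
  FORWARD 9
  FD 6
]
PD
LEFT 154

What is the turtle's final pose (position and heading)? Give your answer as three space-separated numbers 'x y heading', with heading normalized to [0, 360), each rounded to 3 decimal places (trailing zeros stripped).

Executing turtle program step by step:
Start: pos=(0,0), heading=0, pen down
PD: pen down
PU: pen up
REPEAT 4 [
  -- iteration 1/4 --
  FD 9: (0,0) -> (9,0) [heading=0, move]
  FD 6: (9,0) -> (15,0) [heading=0, move]
  -- iteration 2/4 --
  FD 9: (15,0) -> (24,0) [heading=0, move]
  FD 6: (24,0) -> (30,0) [heading=0, move]
  -- iteration 3/4 --
  FD 9: (30,0) -> (39,0) [heading=0, move]
  FD 6: (39,0) -> (45,0) [heading=0, move]
  -- iteration 4/4 --
  FD 9: (45,0) -> (54,0) [heading=0, move]
  FD 6: (54,0) -> (60,0) [heading=0, move]
]
PD: pen down
LT 154: heading 0 -> 154
Final: pos=(60,0), heading=154, 0 segment(s) drawn

Answer: 60 0 154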